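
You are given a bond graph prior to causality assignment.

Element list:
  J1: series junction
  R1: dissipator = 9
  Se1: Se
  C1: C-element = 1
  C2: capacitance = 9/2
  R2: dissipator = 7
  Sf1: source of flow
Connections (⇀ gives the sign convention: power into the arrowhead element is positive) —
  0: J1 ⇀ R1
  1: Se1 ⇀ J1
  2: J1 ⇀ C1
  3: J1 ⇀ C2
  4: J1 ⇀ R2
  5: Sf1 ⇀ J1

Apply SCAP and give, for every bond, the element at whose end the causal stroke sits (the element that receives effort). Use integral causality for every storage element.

#1 stroke at J1  (Se1 (Se) sets effort on bond)
#5 stroke at Sf1  (Sf1 fixes flow; stroke at Sf1)
#0 stroke at J1  (1-jn J1 has f-setter on 5)
#2 stroke at J1  (1-jn J1 has f-setter on 5)
#3 stroke at J1  (J1 flow already set via bond 5)
#4 stroke at J1  (1-jn J1 has f-setter on 5)

#0 →J1
#1 →J1
#2 →J1
#3 →J1
#4 →J1
#5 →Sf1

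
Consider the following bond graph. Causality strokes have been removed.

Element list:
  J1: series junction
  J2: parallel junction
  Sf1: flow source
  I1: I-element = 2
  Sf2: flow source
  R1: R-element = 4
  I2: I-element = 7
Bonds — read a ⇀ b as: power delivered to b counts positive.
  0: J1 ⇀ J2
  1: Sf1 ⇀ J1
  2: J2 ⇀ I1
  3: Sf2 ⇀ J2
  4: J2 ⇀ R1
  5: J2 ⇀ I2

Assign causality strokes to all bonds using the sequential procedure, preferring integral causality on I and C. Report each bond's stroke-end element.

bond 0 stroke at J1
bond 1 stroke at Sf1
bond 2 stroke at I1
bond 3 stroke at Sf2
bond 4 stroke at J2
bond 5 stroke at I2

b1 →Sf1  (Sf1 fixes flow; stroke at Sf1)
b3 →Sf2  (Sf2 fixes flow; stroke at Sf2)
b0 →J1  (J1: bond 1 brought flow, rest push out)
b2 →I1  (I1 integral (f out))
b5 →I2  (I2 outputs flow p/I2)
b4 →J2  (only one effort-in slot at J2)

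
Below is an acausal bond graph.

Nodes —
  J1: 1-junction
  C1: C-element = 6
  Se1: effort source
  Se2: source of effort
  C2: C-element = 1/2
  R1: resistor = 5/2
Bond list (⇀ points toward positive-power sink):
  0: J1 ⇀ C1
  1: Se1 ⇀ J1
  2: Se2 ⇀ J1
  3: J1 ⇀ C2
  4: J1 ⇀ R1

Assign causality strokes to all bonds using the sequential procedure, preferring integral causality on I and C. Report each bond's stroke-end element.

#1 stroke at J1  (Se1: effort source, stroke at far end)
#2 stroke at J1  (Se2 (Se) sets effort on bond)
#0 stroke at J1  (C1 integral (e out))
#3 stroke at J1  (C2: C, integral causality)
#4 stroke at R1  (closing 1-jn rule on J1)

β0 stroke at J1
β1 stroke at J1
β2 stroke at J1
β3 stroke at J1
β4 stroke at R1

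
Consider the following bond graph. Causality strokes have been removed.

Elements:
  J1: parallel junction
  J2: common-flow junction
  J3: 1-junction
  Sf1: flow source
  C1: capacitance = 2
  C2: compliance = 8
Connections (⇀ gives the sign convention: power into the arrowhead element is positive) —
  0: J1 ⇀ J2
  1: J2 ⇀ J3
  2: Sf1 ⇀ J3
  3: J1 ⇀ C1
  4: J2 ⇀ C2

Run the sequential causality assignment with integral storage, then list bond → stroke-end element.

β2 stroke at Sf1  (Sf1 fixes flow; stroke at Sf1)
β1 stroke at J3  (J3 flow already set via bond 2)
β0 stroke at J2  (J2: bond 1 brought flow, rest push out)
β4 stroke at J2  (J2 flow already set via bond 1)
β3 stroke at J1  (J1: last free bond brings effort in)

bond 0 |J2
bond 1 |J3
bond 2 |Sf1
bond 3 |J1
bond 4 |J2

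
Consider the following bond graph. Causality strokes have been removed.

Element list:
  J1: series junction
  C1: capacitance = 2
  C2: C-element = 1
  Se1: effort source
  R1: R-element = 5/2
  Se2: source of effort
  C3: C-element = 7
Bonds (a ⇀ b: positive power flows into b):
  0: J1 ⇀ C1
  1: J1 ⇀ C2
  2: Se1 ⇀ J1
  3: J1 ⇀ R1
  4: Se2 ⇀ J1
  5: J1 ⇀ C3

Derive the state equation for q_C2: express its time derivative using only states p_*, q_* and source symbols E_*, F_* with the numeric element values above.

dq_C2/dt = 2*E_Se1/5 + 2*E_Se2/5 - q_C1/5 - 2*q_C2/5 - 2*q_C3/35

bond 2 stroke→J1  (source Se1 imposes e)
bond 4 stroke→J1  (source Se2 imposes e)
bond 0 stroke→J1  (C1: C, integral causality)
bond 1 stroke→J1  (C2 integral (e out))
bond 5 stroke→J1  (C3 integral (e out))
bond 3 stroke→R1  (J1 needs exactly one f-in)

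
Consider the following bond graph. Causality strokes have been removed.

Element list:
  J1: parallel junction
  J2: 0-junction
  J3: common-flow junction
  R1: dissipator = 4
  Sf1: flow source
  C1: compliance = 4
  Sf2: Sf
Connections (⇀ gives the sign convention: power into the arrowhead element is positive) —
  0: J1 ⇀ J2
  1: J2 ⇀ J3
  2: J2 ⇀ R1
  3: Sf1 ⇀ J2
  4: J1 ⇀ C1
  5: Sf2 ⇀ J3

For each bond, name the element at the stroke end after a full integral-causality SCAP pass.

b0 stroke→J2
b1 stroke→J3
b2 stroke→R1
b3 stroke→Sf1
b4 stroke→J1
b5 stroke→Sf2

b3 |Sf1  (Sf1 fixes flow; stroke at Sf1)
b5 |Sf2  (source Sf2 imposes f)
b1 |J3  (J3 flow already set via bond 5)
b4 |J1  (prefer integral on C1)
b0 |J2  (common-e at J1 fixed by 4)
b2 |R1  (J2 effort already set via bond 0)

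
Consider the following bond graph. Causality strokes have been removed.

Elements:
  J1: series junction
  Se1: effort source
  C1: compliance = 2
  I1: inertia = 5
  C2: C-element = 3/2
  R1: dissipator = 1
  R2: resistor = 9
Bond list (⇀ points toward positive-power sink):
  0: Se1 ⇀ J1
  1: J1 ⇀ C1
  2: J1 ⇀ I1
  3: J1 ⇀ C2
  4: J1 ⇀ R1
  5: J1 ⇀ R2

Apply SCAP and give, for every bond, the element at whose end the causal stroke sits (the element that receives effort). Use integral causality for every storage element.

β0 →J1
β1 →J1
β2 →I1
β3 →J1
β4 →J1
β5 →J1

b0 stroke→J1  (Se1 fixes effort; stroke away)
b1 stroke→J1  (C1: C, integral causality)
b2 stroke→I1  (I1 outputs flow p/I1)
b3 stroke→J1  (1-jn J1 has f-setter on 2)
b4 stroke→J1  (J1 flow already set via bond 2)
b5 stroke→J1  (J1 flow already set via bond 2)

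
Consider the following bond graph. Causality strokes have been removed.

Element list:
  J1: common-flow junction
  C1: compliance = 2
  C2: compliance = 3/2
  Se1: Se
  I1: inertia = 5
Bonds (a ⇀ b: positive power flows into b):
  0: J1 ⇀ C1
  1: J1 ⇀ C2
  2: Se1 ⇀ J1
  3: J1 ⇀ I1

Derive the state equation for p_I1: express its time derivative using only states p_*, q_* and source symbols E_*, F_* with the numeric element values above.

β2 stroke at J1  (Se1 fixes effort; stroke away)
β0 stroke at J1  (C1 outputs effort q/C1)
β1 stroke at J1  (C2 outputs effort q/C2)
β3 stroke at I1  (only one flow-in slot at J1)

dp_I1/dt = E_Se1 - q_C1/2 - 2*q_C2/3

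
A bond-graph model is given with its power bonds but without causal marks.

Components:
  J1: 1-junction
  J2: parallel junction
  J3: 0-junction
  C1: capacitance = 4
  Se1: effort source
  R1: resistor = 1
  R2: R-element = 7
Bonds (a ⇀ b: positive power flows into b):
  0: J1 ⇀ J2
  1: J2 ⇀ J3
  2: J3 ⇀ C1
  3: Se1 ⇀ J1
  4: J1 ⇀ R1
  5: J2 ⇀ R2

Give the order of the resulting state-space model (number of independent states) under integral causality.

1  (C1 all integral)

b3 stroke→J1  (Se1: effort source, stroke at far end)
b2 stroke→J3  (C1: C, integral causality)
b1 stroke→J2  (J3: bond 2 brought effort, rest push out)
b0 stroke→J1  (0-jn J2 has e-setter on 1)
b5 stroke→R2  (0-jn J2 has e-setter on 1)
b4 stroke→R1  (J1 needs exactly one f-in)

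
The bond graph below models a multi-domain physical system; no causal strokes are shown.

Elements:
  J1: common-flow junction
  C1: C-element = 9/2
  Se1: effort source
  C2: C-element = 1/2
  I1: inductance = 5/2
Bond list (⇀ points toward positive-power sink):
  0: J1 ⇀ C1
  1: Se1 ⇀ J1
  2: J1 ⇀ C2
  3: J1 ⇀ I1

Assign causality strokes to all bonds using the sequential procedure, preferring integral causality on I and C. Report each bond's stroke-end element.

bond 1 |J1  (source Se1 imposes e)
bond 0 |J1  (C1: C, integral causality)
bond 2 |J1  (C2 outputs effort q/C2)
bond 3 |I1  (closing 1-jn rule on J1)

β0 |J1
β1 |J1
β2 |J1
β3 |I1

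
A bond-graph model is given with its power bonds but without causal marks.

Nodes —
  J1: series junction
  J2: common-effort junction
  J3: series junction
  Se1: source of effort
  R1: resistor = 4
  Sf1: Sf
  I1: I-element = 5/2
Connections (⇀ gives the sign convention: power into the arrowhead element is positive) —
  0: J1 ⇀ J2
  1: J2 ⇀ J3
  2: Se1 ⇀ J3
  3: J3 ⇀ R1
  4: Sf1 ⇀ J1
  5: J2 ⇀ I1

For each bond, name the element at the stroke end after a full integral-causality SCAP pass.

b2 |J3  (Se1 (Se) sets effort on bond)
b4 |Sf1  (Sf1 fixes flow; stroke at Sf1)
b0 |J1  (J1 flow already set via bond 4)
b5 |I1  (prefer integral on I1)
b1 |J2  (only one effort-in slot at J2)
b3 |J3  (J3 flow already set via bond 1)

#0 stroke at J1
#1 stroke at J2
#2 stroke at J3
#3 stroke at J3
#4 stroke at Sf1
#5 stroke at I1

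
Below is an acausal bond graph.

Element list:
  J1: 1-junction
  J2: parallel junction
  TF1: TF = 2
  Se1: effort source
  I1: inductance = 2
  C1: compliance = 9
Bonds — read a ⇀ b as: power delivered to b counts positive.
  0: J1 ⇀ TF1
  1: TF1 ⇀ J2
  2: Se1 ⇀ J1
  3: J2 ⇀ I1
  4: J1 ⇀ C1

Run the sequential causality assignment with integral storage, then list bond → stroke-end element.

#0 stroke at TF1
#1 stroke at J2
#2 stroke at J1
#3 stroke at I1
#4 stroke at J1

bond 2 |J1  (Se1: effort source, stroke at far end)
bond 3 |I1  (I1: I, integral causality)
bond 1 |J2  (J2: last free bond brings effort in)
bond 0 |TF1  (through TF1, causality passes straight; one stroke at TF1)
bond 4 |J1  (1-jn J1 has f-setter on 0)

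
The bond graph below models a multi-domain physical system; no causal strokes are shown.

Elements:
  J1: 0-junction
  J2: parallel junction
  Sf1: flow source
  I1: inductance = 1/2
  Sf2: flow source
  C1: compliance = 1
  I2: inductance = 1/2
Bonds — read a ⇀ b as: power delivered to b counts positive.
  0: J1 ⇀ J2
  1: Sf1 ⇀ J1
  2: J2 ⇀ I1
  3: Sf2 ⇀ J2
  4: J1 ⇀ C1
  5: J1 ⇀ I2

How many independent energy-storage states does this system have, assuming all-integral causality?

β1 stroke at Sf1  (Sf1 (Sf) sets flow on bond)
β3 stroke at Sf2  (Sf2 fixes flow; stroke at Sf2)
β2 stroke at I1  (prefer integral on I1)
β0 stroke at J2  (only one effort-in slot at J2)
β4 stroke at J1  (C1 outputs effort q/C1)
β5 stroke at I2  (J1 effort already set via bond 4)

3  (C1, I1, I2 all integral)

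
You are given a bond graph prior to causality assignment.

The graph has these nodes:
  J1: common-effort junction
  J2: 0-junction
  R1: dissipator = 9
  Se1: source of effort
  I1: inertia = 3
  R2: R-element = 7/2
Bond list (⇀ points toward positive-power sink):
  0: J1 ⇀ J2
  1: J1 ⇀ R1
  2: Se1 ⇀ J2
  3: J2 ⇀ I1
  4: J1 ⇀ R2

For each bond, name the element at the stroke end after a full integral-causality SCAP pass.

β2 stroke at J2  (Se1 fixes effort; stroke away)
β0 stroke at J1  (J2 effort already set via bond 2)
β3 stroke at I1  (common-e at J2 fixed by 2)
β1 stroke at R1  (0-jn J1 has e-setter on 0)
β4 stroke at R2  (J1 effort already set via bond 0)

#0 |J1
#1 |R1
#2 |J2
#3 |I1
#4 |R2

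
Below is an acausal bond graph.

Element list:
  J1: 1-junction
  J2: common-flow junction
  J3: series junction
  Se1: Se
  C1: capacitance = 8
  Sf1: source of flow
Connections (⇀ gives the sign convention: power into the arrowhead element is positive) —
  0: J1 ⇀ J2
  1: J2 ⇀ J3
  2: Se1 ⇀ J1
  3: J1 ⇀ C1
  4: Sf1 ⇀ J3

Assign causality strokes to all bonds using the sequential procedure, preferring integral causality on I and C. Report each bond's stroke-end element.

β0 →J2
β1 →J3
β2 →J1
β3 →J1
β4 →Sf1

bond 2 |J1  (Se1: effort source, stroke at far end)
bond 4 |Sf1  (Sf1: flow source, stroke at near end)
bond 1 |J3  (J3: bond 4 brought flow, rest push out)
bond 0 |J2  (1-jn J2 has f-setter on 1)
bond 3 |J1  (J1: bond 0 brought flow, rest push out)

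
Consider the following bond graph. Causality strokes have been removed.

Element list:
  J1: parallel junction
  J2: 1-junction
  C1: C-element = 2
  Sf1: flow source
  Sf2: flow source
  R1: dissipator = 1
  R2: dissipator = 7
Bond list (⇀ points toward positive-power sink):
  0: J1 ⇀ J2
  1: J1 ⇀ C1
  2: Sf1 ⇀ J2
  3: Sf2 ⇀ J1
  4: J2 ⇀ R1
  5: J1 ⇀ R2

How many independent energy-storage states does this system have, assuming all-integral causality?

1  (C1 all integral)

bond 2 |Sf1  (Sf1 (Sf) sets flow on bond)
bond 3 |Sf2  (Sf2: flow source, stroke at near end)
bond 0 |J2  (common-f at J2 fixed by 2)
bond 4 |J2  (J2 flow already set via bond 2)
bond 1 |J1  (C1 outputs effort q/C1)
bond 5 |R2  (0-jn J1 has e-setter on 1)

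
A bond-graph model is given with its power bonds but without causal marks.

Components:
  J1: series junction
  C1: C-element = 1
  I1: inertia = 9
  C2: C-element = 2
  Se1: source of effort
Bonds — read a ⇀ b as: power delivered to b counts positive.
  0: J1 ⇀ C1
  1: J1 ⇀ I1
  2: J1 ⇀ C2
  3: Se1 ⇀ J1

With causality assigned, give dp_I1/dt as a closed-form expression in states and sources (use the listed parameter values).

dp_I1/dt = E_Se1 - q_C1 - q_C2/2

bond 3 |J1  (source Se1 imposes e)
bond 0 |J1  (C1 integral (e out))
bond 1 |I1  (I1: I, integral causality)
bond 2 |J1  (J1 flow already set via bond 1)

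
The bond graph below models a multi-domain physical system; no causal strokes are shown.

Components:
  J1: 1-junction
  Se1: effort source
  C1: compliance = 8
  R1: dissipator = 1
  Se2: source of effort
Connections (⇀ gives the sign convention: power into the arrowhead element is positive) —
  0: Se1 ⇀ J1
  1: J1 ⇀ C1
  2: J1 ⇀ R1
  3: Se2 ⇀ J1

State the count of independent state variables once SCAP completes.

#0 →J1  (Se1 (Se) sets effort on bond)
#3 →J1  (Se2 (Se) sets effort on bond)
#1 →J1  (C1 outputs effort q/C1)
#2 →R1  (closing 1-jn rule on J1)

1  (C1 all integral)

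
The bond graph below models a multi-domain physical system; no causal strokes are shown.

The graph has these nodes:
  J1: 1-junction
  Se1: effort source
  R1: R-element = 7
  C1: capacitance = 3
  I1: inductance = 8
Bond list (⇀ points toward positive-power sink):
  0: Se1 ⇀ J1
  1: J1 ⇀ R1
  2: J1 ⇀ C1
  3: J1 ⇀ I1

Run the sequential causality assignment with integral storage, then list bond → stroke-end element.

β0 stroke→J1  (Se1: effort source, stroke at far end)
β2 stroke→J1  (C1 outputs effort q/C1)
β3 stroke→I1  (prefer integral on I1)
β1 stroke→J1  (common-f at J1 fixed by 3)

bond 0 stroke→J1
bond 1 stroke→J1
bond 2 stroke→J1
bond 3 stroke→I1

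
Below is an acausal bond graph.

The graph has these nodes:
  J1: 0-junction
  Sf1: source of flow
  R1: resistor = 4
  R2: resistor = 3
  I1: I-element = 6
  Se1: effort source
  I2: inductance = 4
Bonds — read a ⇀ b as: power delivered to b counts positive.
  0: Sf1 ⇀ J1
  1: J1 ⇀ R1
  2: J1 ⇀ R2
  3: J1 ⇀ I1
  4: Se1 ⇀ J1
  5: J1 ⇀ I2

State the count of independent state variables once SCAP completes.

2  (I1, I2 all integral)

#0 stroke at Sf1  (Sf1 fixes flow; stroke at Sf1)
#4 stroke at J1  (Se1 (Se) sets effort on bond)
#1 stroke at R1  (J1 effort already set via bond 4)
#2 stroke at R2  (J1 effort already set via bond 4)
#3 stroke at I1  (common-e at J1 fixed by 4)
#5 stroke at I2  (J1: bond 4 brought effort, rest push out)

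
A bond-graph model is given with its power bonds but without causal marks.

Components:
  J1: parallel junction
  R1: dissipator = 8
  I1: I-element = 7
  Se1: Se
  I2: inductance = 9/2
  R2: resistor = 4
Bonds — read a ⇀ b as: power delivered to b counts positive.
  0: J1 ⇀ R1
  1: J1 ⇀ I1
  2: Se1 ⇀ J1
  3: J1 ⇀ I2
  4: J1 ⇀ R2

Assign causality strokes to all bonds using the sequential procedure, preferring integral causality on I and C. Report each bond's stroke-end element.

bond 0 stroke at R1
bond 1 stroke at I1
bond 2 stroke at J1
bond 3 stroke at I2
bond 4 stroke at R2

bond 2 →J1  (source Se1 imposes e)
bond 0 →R1  (J1: bond 2 brought effort, rest push out)
bond 1 →I1  (common-e at J1 fixed by 2)
bond 3 →I2  (0-jn J1 has e-setter on 2)
bond 4 →R2  (J1 effort already set via bond 2)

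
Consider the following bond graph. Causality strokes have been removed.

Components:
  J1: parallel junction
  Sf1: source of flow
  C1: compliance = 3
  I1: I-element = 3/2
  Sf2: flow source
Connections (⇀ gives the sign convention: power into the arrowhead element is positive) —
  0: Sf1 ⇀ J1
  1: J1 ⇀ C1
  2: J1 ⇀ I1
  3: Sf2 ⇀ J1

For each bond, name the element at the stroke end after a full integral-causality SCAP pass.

b0 |Sf1  (Sf1 fixes flow; stroke at Sf1)
b3 |Sf2  (Sf2: flow source, stroke at near end)
b1 |J1  (C1 outputs effort q/C1)
b2 |I1  (common-e at J1 fixed by 1)

#0 |Sf1
#1 |J1
#2 |I1
#3 |Sf2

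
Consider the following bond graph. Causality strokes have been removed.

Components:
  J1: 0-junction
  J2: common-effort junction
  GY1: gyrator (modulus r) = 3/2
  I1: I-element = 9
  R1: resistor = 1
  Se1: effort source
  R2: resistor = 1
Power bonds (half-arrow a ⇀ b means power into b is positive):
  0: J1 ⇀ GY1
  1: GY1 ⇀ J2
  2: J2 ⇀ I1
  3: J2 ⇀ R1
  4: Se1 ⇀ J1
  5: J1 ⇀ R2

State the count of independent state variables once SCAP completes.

β4 |J1  (Se1 fixes effort; stroke away)
β0 |GY1  (common-e at J1 fixed by 4)
β5 |R2  (J1: bond 4 brought effort, rest push out)
β1 |GY1  (GY1 both-in/both-out from 0)
β2 |I1  (I1 integral (f out))
β3 |J2  (only one effort-in slot at J2)

1  (I1 all integral)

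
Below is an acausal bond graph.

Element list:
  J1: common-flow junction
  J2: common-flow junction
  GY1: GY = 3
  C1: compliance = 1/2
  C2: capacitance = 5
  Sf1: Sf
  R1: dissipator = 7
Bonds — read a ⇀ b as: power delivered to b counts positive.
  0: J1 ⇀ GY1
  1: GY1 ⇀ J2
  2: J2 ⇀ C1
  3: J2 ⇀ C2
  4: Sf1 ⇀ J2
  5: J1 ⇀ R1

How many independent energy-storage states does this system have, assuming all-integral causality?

bond 4 stroke at Sf1  (Sf1 (Sf) sets flow on bond)
bond 1 stroke at J2  (J2 flow already set via bond 4)
bond 2 stroke at J2  (J2 flow already set via bond 4)
bond 3 stroke at J2  (common-f at J2 fixed by 4)
bond 0 stroke at J1  (GY GY1: same side as bond 1)
bond 5 stroke at R1  (only one flow-in slot at J1)

2  (C1, C2 all integral)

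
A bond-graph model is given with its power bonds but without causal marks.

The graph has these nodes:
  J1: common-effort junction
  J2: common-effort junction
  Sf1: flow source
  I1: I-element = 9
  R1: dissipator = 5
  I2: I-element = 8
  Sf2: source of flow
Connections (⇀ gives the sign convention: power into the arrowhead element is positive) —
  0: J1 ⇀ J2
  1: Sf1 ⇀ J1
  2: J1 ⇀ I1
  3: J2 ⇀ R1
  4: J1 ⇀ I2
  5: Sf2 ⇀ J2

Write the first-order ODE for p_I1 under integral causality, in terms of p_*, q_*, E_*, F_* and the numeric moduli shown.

b1 |Sf1  (Sf1: flow source, stroke at near end)
b5 |Sf2  (Sf2 (Sf) sets flow on bond)
b2 |I1  (I1: I, integral causality)
b4 |I2  (prefer integral on I2)
b0 |J1  (J1 needs exactly one e-in)
b3 |J2  (only one effort-in slot at J2)

dp_I1/dt = 5*F_Sf1 + 5*F_Sf2 - 5*p_I1/9 - 5*p_I2/8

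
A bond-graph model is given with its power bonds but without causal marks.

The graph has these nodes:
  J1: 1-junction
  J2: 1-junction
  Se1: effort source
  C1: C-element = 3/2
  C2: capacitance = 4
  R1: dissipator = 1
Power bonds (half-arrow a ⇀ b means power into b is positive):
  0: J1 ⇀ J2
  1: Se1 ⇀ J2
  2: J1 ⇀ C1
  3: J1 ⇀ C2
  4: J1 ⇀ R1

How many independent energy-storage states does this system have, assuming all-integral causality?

b1 →J2  (Se1: effort source, stroke at far end)
b0 →J1  (only one flow-in slot at J2)
b2 →J1  (C1 outputs effort q/C1)
b3 →J1  (C2 outputs effort q/C2)
b4 →R1  (closing 1-jn rule on J1)

2  (C1, C2 all integral)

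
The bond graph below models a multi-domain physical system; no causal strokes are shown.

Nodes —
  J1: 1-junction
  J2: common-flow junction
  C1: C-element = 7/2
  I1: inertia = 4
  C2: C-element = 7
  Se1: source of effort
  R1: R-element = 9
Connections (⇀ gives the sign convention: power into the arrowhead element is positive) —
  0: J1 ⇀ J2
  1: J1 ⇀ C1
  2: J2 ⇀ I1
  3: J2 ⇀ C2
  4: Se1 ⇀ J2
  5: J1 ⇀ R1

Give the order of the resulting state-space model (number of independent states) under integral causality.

#4 |J2  (Se1 (Se) sets effort on bond)
#1 |J1  (prefer integral on C1)
#2 |I1  (I1: I, integral causality)
#0 |J2  (J2 flow already set via bond 2)
#3 |J2  (1-jn J2 has f-setter on 2)
#5 |J1  (common-f at J1 fixed by 0)

3  (C1, C2, I1 all integral)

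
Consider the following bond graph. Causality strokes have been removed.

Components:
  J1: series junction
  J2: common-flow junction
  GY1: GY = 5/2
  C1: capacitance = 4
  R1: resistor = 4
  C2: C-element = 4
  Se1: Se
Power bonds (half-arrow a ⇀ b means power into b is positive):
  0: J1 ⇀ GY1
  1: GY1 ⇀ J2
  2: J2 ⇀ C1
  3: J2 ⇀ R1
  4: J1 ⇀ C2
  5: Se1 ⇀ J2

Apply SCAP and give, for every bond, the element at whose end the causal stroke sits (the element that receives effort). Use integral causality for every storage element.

b5 →J2  (source Se1 imposes e)
b2 →J2  (C1 integral (e out))
b4 →J1  (prefer integral on C2)
b0 →GY1  (J1 needs exactly one f-in)
b1 →GY1  (GY1 both-in/both-out from 0)
b3 →J2  (1-jn J2 has f-setter on 1)

bond 0 stroke at GY1
bond 1 stroke at GY1
bond 2 stroke at J2
bond 3 stroke at J2
bond 4 stroke at J1
bond 5 stroke at J2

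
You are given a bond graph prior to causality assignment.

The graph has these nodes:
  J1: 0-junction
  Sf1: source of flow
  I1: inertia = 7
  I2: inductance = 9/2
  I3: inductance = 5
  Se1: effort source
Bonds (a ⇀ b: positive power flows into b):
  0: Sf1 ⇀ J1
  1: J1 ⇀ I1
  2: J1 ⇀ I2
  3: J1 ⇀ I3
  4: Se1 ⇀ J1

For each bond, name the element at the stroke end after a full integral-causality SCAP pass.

#0 stroke at Sf1
#1 stroke at I1
#2 stroke at I2
#3 stroke at I3
#4 stroke at J1

#0 stroke at Sf1  (Sf1: flow source, stroke at near end)
#4 stroke at J1  (Se1: effort source, stroke at far end)
#1 stroke at I1  (common-e at J1 fixed by 4)
#2 stroke at I2  (0-jn J1 has e-setter on 4)
#3 stroke at I3  (J1: bond 4 brought effort, rest push out)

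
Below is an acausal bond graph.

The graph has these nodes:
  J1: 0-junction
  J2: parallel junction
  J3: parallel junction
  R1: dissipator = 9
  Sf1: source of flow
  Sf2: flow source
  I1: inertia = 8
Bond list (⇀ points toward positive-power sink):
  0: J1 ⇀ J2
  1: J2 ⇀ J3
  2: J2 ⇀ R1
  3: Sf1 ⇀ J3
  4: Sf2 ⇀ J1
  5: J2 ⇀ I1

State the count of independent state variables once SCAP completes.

b3 stroke→Sf1  (source Sf1 imposes f)
b4 stroke→Sf2  (Sf2 (Sf) sets flow on bond)
b0 stroke→J1  (J1 needs exactly one e-in)
b1 stroke→J3  (closing 0-jn rule on J3)
b5 stroke→I1  (prefer integral on I1)
b2 stroke→J2  (J2 needs exactly one e-in)

1  (I1 all integral)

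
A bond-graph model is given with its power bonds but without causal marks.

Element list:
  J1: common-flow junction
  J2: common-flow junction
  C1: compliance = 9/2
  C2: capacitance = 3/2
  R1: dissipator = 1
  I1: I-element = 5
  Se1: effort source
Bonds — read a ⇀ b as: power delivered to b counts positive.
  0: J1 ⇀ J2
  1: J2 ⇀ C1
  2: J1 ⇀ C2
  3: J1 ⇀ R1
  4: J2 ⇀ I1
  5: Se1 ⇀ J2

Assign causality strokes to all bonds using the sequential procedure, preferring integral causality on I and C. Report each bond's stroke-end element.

b5 |J2  (Se1 fixes effort; stroke away)
b1 |J2  (C1 outputs effort q/C1)
b2 |J1  (C2 integral (e out))
b4 |I1  (I1: I, integral causality)
b0 |J2  (J2 flow already set via bond 4)
b3 |J1  (common-f at J1 fixed by 0)

b0 |J2
b1 |J2
b2 |J1
b3 |J1
b4 |I1
b5 |J2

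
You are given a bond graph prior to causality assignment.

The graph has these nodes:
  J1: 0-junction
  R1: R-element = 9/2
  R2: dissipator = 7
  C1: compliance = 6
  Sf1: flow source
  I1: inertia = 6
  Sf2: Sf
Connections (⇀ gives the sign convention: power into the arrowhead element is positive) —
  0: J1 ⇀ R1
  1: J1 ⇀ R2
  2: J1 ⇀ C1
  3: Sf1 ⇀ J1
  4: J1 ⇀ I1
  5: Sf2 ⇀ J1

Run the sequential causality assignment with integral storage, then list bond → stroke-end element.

bond 3 |Sf1  (Sf1: flow source, stroke at near end)
bond 5 |Sf2  (source Sf2 imposes f)
bond 2 |J1  (prefer integral on C1)
bond 0 |R1  (0-jn J1 has e-setter on 2)
bond 1 |R2  (J1 effort already set via bond 2)
bond 4 |I1  (J1 effort already set via bond 2)

β0 |R1
β1 |R2
β2 |J1
β3 |Sf1
β4 |I1
β5 |Sf2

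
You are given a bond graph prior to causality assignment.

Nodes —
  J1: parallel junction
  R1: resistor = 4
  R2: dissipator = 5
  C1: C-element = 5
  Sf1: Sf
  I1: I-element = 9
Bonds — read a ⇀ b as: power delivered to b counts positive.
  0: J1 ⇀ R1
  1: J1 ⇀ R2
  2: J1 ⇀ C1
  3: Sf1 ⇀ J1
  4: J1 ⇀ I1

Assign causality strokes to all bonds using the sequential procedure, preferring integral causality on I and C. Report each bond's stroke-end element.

#0 stroke at R1
#1 stroke at R2
#2 stroke at J1
#3 stroke at Sf1
#4 stroke at I1

#3 →Sf1  (Sf1 (Sf) sets flow on bond)
#2 →J1  (C1 outputs effort q/C1)
#0 →R1  (J1: bond 2 brought effort, rest push out)
#1 →R2  (J1: bond 2 brought effort, rest push out)
#4 →I1  (common-e at J1 fixed by 2)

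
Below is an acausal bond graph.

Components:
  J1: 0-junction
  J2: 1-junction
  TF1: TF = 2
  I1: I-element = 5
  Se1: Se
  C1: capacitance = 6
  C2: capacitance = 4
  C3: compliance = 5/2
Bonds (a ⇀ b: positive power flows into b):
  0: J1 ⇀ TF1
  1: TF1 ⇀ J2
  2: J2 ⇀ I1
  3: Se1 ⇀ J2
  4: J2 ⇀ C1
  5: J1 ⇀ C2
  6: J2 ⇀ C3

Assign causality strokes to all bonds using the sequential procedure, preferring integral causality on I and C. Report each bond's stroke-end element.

#3 →J2  (Se1: effort source, stroke at far end)
#2 →I1  (I1 integral (f out))
#1 →J2  (J2: bond 2 brought flow, rest push out)
#4 →J2  (J2 flow already set via bond 2)
#6 →J2  (J2: bond 2 brought flow, rest push out)
#0 →TF1  (TF1 one-in-one-out from 1)
#5 →J1  (J1: last free bond brings effort in)

bond 0 →TF1
bond 1 →J2
bond 2 →I1
bond 3 →J2
bond 4 →J2
bond 5 →J1
bond 6 →J2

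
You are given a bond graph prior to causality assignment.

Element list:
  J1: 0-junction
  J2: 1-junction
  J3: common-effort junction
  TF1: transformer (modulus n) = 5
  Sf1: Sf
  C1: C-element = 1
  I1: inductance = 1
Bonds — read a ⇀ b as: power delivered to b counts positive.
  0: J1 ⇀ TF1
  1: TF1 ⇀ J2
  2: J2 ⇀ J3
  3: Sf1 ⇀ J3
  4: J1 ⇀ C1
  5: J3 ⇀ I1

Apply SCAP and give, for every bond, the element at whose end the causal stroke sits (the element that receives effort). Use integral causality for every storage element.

bond 0 |TF1
bond 1 |J2
bond 2 |J3
bond 3 |Sf1
bond 4 |J1
bond 5 |I1

bond 3 stroke at Sf1  (Sf1: flow source, stroke at near end)
bond 4 stroke at J1  (C1: C, integral causality)
bond 0 stroke at TF1  (J1: bond 4 brought effort, rest push out)
bond 1 stroke at J2  (TF TF1: opposite of bond 0)
bond 2 stroke at J3  (J2: last free bond brings flow in)
bond 5 stroke at I1  (0-jn J3 has e-setter on 2)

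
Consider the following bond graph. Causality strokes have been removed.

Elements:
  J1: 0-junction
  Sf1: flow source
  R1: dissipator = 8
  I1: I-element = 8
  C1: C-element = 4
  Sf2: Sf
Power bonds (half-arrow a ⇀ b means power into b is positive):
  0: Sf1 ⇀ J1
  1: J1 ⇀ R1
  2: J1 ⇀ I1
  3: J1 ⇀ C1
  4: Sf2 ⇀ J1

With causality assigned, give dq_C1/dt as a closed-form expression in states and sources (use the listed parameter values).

bond 0 |Sf1  (source Sf1 imposes f)
bond 4 |Sf2  (source Sf2 imposes f)
bond 2 |I1  (I1 outputs flow p/I1)
bond 3 |J1  (C1: C, integral causality)
bond 1 |R1  (common-e at J1 fixed by 3)

dq_C1/dt = F_Sf1 + F_Sf2 - p_I1/8 - q_C1/32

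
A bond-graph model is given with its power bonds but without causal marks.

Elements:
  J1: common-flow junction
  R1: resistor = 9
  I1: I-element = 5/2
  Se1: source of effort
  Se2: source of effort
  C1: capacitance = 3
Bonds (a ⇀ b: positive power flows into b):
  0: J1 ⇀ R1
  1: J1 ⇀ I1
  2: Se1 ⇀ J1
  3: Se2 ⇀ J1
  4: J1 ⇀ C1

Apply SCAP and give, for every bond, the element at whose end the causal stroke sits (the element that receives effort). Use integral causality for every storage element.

bond 0 |J1
bond 1 |I1
bond 2 |J1
bond 3 |J1
bond 4 |J1

#2 stroke at J1  (source Se1 imposes e)
#3 stroke at J1  (source Se2 imposes e)
#1 stroke at I1  (I1: I, integral causality)
#0 stroke at J1  (J1: bond 1 brought flow, rest push out)
#4 stroke at J1  (J1 flow already set via bond 1)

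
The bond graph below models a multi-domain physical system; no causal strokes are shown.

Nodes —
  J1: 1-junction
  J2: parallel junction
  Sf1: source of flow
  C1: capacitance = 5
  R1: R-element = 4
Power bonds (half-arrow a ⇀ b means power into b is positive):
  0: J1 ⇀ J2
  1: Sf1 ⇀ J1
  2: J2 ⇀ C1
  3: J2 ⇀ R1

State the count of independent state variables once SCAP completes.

1  (C1 all integral)

bond 1 stroke→Sf1  (Sf1 fixes flow; stroke at Sf1)
bond 0 stroke→J1  (1-jn J1 has f-setter on 1)
bond 2 stroke→J2  (C1: C, integral causality)
bond 3 stroke→R1  (0-jn J2 has e-setter on 2)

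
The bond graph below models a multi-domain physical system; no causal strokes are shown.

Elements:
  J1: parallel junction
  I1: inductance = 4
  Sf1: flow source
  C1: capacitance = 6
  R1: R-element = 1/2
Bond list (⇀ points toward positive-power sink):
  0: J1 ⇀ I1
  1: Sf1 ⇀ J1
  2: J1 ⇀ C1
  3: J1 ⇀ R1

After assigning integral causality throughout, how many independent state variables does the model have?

β1 stroke at Sf1  (Sf1: flow source, stroke at near end)
β0 stroke at I1  (I1 outputs flow p/I1)
β2 stroke at J1  (C1 integral (e out))
β3 stroke at R1  (common-e at J1 fixed by 2)

2  (C1, I1 all integral)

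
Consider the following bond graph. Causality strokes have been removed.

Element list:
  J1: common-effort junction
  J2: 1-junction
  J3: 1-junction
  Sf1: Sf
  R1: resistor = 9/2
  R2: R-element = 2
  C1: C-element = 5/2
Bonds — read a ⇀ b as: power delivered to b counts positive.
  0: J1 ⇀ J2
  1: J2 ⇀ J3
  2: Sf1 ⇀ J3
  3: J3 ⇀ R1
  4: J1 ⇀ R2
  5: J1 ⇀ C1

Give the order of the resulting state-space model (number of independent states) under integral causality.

β2 |Sf1  (Sf1 (Sf) sets flow on bond)
β1 |J3  (J3: bond 2 brought flow, rest push out)
β3 |J3  (1-jn J3 has f-setter on 2)
β0 |J2  (common-f at J2 fixed by 1)
β5 |J1  (C1 outputs effort q/C1)
β4 |R2  (J1 effort already set via bond 5)

1  (C1 all integral)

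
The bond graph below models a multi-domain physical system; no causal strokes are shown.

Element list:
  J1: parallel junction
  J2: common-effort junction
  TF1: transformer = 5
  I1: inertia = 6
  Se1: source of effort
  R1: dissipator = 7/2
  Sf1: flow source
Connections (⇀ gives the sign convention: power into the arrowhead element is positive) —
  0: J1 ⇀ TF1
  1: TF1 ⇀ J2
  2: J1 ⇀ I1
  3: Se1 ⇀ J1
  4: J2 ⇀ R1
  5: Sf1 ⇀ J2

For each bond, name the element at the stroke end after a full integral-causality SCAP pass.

#0 stroke→TF1
#1 stroke→J2
#2 stroke→I1
#3 stroke→J1
#4 stroke→R1
#5 stroke→Sf1

#3 stroke→J1  (Se1 fixes effort; stroke away)
#5 stroke→Sf1  (Sf1: flow source, stroke at near end)
#0 stroke→TF1  (J1 effort already set via bond 3)
#2 stroke→I1  (J1: bond 3 brought effort, rest push out)
#1 stroke→J2  (TF1: transformer flips bond 0)
#4 stroke→R1  (J2: bond 1 brought effort, rest push out)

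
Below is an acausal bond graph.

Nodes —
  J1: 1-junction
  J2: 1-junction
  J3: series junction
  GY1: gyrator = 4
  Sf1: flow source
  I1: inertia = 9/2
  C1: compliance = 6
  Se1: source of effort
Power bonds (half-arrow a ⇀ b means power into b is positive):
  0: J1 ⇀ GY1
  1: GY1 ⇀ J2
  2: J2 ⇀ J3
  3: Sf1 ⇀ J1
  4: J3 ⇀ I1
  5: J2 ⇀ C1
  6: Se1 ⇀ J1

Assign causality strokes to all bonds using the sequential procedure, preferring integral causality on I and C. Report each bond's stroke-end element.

b0 stroke→J1
b1 stroke→J2
b2 stroke→J3
b3 stroke→Sf1
b4 stroke→I1
b5 stroke→J2
b6 stroke→J1

b3 stroke→Sf1  (Sf1 fixes flow; stroke at Sf1)
b6 stroke→J1  (source Se1 imposes e)
b0 stroke→J1  (common-f at J1 fixed by 3)
b1 stroke→J2  (GY1 both-in/both-out from 0)
b4 stroke→I1  (I1 integral (f out))
b2 stroke→J3  (1-jn J3 has f-setter on 4)
b5 stroke→J2  (J2: bond 2 brought flow, rest push out)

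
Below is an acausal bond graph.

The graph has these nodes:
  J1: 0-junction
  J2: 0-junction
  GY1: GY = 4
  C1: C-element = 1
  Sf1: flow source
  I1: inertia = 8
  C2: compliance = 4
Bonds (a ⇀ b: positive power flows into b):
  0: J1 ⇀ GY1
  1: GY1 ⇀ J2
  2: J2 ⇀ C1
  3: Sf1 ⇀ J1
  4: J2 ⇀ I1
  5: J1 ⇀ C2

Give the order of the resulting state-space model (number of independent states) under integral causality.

3  (C1, C2, I1 all integral)

bond 3 →Sf1  (source Sf1 imposes f)
bond 2 →J2  (C1 integral (e out))
bond 1 →GY1  (0-jn J2 has e-setter on 2)
bond 4 →I1  (J2: bond 2 brought effort, rest push out)
bond 0 →GY1  (GY1: gyrator matches bond 1)
bond 5 →J1  (closing 0-jn rule on J1)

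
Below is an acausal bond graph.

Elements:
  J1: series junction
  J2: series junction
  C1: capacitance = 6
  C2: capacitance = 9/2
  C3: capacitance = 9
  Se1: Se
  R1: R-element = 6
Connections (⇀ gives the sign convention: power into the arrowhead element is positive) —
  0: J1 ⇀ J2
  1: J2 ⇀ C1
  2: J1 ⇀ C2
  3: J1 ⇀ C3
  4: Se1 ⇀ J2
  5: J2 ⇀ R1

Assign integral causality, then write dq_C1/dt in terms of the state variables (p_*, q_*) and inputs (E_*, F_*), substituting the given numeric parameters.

dq_C1/dt = E_Se1/6 - q_C1/36 - q_C2/27 - q_C3/54

#4 →J2  (Se1: effort source, stroke at far end)
#1 →J2  (C1 outputs effort q/C1)
#2 →J1  (C2 outputs effort q/C2)
#3 →J1  (C3 integral (e out))
#0 →J2  (J1 needs exactly one f-in)
#5 →R1  (only one flow-in slot at J2)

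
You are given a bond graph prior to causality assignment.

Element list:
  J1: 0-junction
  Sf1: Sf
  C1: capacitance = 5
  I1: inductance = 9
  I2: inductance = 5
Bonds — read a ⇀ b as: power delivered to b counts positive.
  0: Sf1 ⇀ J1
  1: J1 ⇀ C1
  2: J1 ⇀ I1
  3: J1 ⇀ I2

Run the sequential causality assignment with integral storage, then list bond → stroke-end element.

bond 0 stroke at Sf1
bond 1 stroke at J1
bond 2 stroke at I1
bond 3 stroke at I2

β0 stroke at Sf1  (Sf1 fixes flow; stroke at Sf1)
β1 stroke at J1  (prefer integral on C1)
β2 stroke at I1  (0-jn J1 has e-setter on 1)
β3 stroke at I2  (J1 effort already set via bond 1)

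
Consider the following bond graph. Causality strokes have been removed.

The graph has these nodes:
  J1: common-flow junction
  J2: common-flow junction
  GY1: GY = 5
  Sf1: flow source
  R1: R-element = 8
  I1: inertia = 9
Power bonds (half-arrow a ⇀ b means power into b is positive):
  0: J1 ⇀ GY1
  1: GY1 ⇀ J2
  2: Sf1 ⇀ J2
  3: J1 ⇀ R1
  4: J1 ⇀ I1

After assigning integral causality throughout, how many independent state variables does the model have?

1  (I1 all integral)

#2 stroke→Sf1  (Sf1 fixes flow; stroke at Sf1)
#1 stroke→J2  (1-jn J2 has f-setter on 2)
#0 stroke→J1  (GY GY1: same side as bond 1)
#4 stroke→I1  (I1 integral (f out))
#3 stroke→J1  (J1 flow already set via bond 4)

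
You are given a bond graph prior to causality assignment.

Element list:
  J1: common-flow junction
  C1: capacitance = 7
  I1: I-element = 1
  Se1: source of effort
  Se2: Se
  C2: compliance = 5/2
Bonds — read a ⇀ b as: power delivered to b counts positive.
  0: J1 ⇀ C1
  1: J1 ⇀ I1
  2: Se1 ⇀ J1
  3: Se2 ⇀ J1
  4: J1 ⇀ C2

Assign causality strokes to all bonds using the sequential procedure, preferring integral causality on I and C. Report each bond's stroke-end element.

#0 |J1
#1 |I1
#2 |J1
#3 |J1
#4 |J1

b2 |J1  (source Se1 imposes e)
b3 |J1  (Se2 (Se) sets effort on bond)
b0 |J1  (C1 integral (e out))
b1 |I1  (prefer integral on I1)
b4 |J1  (1-jn J1 has f-setter on 1)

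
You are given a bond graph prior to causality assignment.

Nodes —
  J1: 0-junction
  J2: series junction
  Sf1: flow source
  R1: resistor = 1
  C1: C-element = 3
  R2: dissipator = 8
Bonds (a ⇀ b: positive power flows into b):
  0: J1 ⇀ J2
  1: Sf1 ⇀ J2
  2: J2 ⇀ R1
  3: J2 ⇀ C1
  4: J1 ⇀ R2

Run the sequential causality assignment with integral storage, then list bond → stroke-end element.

bond 1 |Sf1  (Sf1 fixes flow; stroke at Sf1)
bond 0 |J2  (J2: bond 1 brought flow, rest push out)
bond 2 |J2  (1-jn J2 has f-setter on 1)
bond 3 |J2  (1-jn J2 has f-setter on 1)
bond 4 |J1  (J1: last free bond brings effort in)

b0 stroke at J2
b1 stroke at Sf1
b2 stroke at J2
b3 stroke at J2
b4 stroke at J1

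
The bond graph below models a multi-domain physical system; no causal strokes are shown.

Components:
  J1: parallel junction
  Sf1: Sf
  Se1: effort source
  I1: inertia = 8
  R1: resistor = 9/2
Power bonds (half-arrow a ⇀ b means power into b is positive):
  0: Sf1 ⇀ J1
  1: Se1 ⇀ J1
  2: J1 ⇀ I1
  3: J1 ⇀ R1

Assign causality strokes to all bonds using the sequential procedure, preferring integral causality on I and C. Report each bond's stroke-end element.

bond 0 stroke at Sf1  (Sf1: flow source, stroke at near end)
bond 1 stroke at J1  (Se1: effort source, stroke at far end)
bond 2 stroke at I1  (common-e at J1 fixed by 1)
bond 3 stroke at R1  (common-e at J1 fixed by 1)

b0 |Sf1
b1 |J1
b2 |I1
b3 |R1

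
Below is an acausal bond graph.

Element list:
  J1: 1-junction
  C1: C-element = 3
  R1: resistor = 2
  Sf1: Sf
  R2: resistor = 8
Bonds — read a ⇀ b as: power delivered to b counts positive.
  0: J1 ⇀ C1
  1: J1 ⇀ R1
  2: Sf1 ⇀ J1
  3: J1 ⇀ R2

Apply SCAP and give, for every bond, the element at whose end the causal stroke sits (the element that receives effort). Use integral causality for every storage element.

β0 stroke at J1
β1 stroke at J1
β2 stroke at Sf1
β3 stroke at J1

β2 →Sf1  (source Sf1 imposes f)
β0 →J1  (J1 flow already set via bond 2)
β1 →J1  (J1 flow already set via bond 2)
β3 →J1  (J1 flow already set via bond 2)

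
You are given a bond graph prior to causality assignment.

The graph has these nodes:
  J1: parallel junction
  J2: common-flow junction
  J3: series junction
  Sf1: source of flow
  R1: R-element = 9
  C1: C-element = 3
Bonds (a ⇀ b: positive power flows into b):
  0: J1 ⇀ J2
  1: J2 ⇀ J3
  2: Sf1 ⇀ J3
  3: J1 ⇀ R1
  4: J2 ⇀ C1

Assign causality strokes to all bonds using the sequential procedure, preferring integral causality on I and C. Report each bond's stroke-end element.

bond 0 →J2
bond 1 →J3
bond 2 →Sf1
bond 3 →J1
bond 4 →J2

bond 2 stroke at Sf1  (source Sf1 imposes f)
bond 1 stroke at J3  (common-f at J3 fixed by 2)
bond 0 stroke at J2  (1-jn J2 has f-setter on 1)
bond 4 stroke at J2  (1-jn J2 has f-setter on 1)
bond 3 stroke at J1  (only one effort-in slot at J1)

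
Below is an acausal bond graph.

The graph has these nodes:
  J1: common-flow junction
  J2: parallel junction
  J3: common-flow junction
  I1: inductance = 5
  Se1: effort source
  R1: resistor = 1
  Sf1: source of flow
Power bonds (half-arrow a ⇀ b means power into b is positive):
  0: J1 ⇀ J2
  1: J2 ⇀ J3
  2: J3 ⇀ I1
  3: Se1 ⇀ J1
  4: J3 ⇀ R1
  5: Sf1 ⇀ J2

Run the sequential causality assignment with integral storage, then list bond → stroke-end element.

β3 stroke→J1  (Se1 (Se) sets effort on bond)
β5 stroke→Sf1  (Sf1 fixes flow; stroke at Sf1)
β0 stroke→J2  (only one flow-in slot at J1)
β1 stroke→J3  (0-jn J2 has e-setter on 0)
β2 stroke→I1  (prefer integral on I1)
β4 stroke→J3  (1-jn J3 has f-setter on 2)

bond 0 |J2
bond 1 |J3
bond 2 |I1
bond 3 |J1
bond 4 |J3
bond 5 |Sf1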